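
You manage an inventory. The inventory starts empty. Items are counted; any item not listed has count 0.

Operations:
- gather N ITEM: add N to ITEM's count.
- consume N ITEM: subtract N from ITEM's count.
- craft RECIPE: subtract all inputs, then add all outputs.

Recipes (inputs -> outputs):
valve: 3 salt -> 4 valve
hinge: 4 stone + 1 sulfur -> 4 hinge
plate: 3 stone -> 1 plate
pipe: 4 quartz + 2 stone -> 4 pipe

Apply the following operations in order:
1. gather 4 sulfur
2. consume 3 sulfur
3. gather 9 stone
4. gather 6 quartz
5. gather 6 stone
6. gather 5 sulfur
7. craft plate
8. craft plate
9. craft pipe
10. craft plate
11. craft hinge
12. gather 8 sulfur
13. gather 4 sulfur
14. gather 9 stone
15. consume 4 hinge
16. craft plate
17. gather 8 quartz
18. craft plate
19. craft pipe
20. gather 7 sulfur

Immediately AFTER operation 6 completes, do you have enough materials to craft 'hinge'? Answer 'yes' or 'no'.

After 1 (gather 4 sulfur): sulfur=4
After 2 (consume 3 sulfur): sulfur=1
After 3 (gather 9 stone): stone=9 sulfur=1
After 4 (gather 6 quartz): quartz=6 stone=9 sulfur=1
After 5 (gather 6 stone): quartz=6 stone=15 sulfur=1
After 6 (gather 5 sulfur): quartz=6 stone=15 sulfur=6

Answer: yes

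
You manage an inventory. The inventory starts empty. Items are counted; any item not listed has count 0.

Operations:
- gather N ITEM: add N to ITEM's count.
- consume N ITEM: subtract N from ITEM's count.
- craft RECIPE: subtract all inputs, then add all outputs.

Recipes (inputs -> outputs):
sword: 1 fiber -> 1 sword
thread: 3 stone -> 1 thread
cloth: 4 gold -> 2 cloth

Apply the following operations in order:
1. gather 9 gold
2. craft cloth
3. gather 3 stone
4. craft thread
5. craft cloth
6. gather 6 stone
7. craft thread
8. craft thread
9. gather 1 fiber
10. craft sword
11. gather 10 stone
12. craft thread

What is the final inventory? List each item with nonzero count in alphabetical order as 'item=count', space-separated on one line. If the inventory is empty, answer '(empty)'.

Answer: cloth=4 gold=1 stone=7 sword=1 thread=4

Derivation:
After 1 (gather 9 gold): gold=9
After 2 (craft cloth): cloth=2 gold=5
After 3 (gather 3 stone): cloth=2 gold=5 stone=3
After 4 (craft thread): cloth=2 gold=5 thread=1
After 5 (craft cloth): cloth=4 gold=1 thread=1
After 6 (gather 6 stone): cloth=4 gold=1 stone=6 thread=1
After 7 (craft thread): cloth=4 gold=1 stone=3 thread=2
After 8 (craft thread): cloth=4 gold=1 thread=3
After 9 (gather 1 fiber): cloth=4 fiber=1 gold=1 thread=3
After 10 (craft sword): cloth=4 gold=1 sword=1 thread=3
After 11 (gather 10 stone): cloth=4 gold=1 stone=10 sword=1 thread=3
After 12 (craft thread): cloth=4 gold=1 stone=7 sword=1 thread=4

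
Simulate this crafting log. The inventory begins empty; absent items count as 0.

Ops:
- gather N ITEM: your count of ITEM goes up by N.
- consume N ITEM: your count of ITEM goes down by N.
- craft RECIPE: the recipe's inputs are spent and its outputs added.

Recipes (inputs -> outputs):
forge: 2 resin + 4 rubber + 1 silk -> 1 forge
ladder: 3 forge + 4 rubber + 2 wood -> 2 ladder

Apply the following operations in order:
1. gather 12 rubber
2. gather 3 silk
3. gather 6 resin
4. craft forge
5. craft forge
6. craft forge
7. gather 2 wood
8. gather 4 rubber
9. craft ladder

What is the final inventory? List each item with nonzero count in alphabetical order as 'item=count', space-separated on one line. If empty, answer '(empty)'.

After 1 (gather 12 rubber): rubber=12
After 2 (gather 3 silk): rubber=12 silk=3
After 3 (gather 6 resin): resin=6 rubber=12 silk=3
After 4 (craft forge): forge=1 resin=4 rubber=8 silk=2
After 5 (craft forge): forge=2 resin=2 rubber=4 silk=1
After 6 (craft forge): forge=3
After 7 (gather 2 wood): forge=3 wood=2
After 8 (gather 4 rubber): forge=3 rubber=4 wood=2
After 9 (craft ladder): ladder=2

Answer: ladder=2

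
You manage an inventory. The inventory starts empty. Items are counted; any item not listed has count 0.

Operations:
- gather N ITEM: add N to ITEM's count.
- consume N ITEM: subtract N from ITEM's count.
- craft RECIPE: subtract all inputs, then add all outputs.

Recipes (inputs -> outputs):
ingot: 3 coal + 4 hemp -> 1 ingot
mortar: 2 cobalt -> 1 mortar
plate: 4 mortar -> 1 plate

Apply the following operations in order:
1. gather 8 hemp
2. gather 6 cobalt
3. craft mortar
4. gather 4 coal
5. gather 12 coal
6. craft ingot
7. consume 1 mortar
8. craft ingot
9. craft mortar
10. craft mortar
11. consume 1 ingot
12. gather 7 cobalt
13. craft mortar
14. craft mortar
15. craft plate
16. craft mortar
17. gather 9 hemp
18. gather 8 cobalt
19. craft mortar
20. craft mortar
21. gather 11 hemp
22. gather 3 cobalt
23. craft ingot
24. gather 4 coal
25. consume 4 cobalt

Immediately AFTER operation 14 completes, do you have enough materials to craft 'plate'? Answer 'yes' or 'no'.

Answer: yes

Derivation:
After 1 (gather 8 hemp): hemp=8
After 2 (gather 6 cobalt): cobalt=6 hemp=8
After 3 (craft mortar): cobalt=4 hemp=8 mortar=1
After 4 (gather 4 coal): coal=4 cobalt=4 hemp=8 mortar=1
After 5 (gather 12 coal): coal=16 cobalt=4 hemp=8 mortar=1
After 6 (craft ingot): coal=13 cobalt=4 hemp=4 ingot=1 mortar=1
After 7 (consume 1 mortar): coal=13 cobalt=4 hemp=4 ingot=1
After 8 (craft ingot): coal=10 cobalt=4 ingot=2
After 9 (craft mortar): coal=10 cobalt=2 ingot=2 mortar=1
After 10 (craft mortar): coal=10 ingot=2 mortar=2
After 11 (consume 1 ingot): coal=10 ingot=1 mortar=2
After 12 (gather 7 cobalt): coal=10 cobalt=7 ingot=1 mortar=2
After 13 (craft mortar): coal=10 cobalt=5 ingot=1 mortar=3
After 14 (craft mortar): coal=10 cobalt=3 ingot=1 mortar=4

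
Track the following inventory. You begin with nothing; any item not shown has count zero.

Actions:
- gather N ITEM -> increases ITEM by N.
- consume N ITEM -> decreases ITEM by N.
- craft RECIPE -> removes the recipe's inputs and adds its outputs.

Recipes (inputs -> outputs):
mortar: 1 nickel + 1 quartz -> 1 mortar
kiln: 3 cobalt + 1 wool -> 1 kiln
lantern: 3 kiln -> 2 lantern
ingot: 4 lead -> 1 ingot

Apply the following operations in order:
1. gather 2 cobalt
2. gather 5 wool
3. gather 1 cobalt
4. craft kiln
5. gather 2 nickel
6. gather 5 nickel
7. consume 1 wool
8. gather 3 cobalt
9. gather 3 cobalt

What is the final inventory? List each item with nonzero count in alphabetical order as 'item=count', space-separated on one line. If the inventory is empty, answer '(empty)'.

Answer: cobalt=6 kiln=1 nickel=7 wool=3

Derivation:
After 1 (gather 2 cobalt): cobalt=2
After 2 (gather 5 wool): cobalt=2 wool=5
After 3 (gather 1 cobalt): cobalt=3 wool=5
After 4 (craft kiln): kiln=1 wool=4
After 5 (gather 2 nickel): kiln=1 nickel=2 wool=4
After 6 (gather 5 nickel): kiln=1 nickel=7 wool=4
After 7 (consume 1 wool): kiln=1 nickel=7 wool=3
After 8 (gather 3 cobalt): cobalt=3 kiln=1 nickel=7 wool=3
After 9 (gather 3 cobalt): cobalt=6 kiln=1 nickel=7 wool=3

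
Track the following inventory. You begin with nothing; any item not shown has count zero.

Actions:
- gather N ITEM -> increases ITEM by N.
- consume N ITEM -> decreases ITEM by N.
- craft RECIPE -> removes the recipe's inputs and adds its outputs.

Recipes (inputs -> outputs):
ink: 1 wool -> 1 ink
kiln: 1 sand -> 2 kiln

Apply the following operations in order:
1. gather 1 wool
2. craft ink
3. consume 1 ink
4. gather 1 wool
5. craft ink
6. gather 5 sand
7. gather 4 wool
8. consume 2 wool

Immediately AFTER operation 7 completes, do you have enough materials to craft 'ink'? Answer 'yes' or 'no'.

Answer: yes

Derivation:
After 1 (gather 1 wool): wool=1
After 2 (craft ink): ink=1
After 3 (consume 1 ink): (empty)
After 4 (gather 1 wool): wool=1
After 5 (craft ink): ink=1
After 6 (gather 5 sand): ink=1 sand=5
After 7 (gather 4 wool): ink=1 sand=5 wool=4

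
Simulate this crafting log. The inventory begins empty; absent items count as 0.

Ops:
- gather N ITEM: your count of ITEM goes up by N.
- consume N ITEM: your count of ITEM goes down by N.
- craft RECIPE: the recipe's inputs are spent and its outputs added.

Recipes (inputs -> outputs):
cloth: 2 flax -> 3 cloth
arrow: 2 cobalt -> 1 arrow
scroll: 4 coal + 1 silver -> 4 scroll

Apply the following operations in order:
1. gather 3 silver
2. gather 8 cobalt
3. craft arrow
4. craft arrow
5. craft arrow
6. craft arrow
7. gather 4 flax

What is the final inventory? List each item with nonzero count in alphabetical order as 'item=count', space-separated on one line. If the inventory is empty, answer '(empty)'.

Answer: arrow=4 flax=4 silver=3

Derivation:
After 1 (gather 3 silver): silver=3
After 2 (gather 8 cobalt): cobalt=8 silver=3
After 3 (craft arrow): arrow=1 cobalt=6 silver=3
After 4 (craft arrow): arrow=2 cobalt=4 silver=3
After 5 (craft arrow): arrow=3 cobalt=2 silver=3
After 6 (craft arrow): arrow=4 silver=3
After 7 (gather 4 flax): arrow=4 flax=4 silver=3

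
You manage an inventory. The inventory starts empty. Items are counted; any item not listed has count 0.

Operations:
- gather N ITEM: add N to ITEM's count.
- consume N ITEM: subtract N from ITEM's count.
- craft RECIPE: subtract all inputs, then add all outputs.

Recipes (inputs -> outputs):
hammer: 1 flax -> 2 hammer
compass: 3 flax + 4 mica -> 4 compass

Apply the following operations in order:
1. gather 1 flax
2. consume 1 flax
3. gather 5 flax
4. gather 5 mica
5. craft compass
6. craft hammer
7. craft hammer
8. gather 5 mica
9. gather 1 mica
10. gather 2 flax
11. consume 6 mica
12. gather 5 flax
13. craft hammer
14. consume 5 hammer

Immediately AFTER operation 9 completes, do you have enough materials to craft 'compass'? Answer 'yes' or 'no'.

After 1 (gather 1 flax): flax=1
After 2 (consume 1 flax): (empty)
After 3 (gather 5 flax): flax=5
After 4 (gather 5 mica): flax=5 mica=5
After 5 (craft compass): compass=4 flax=2 mica=1
After 6 (craft hammer): compass=4 flax=1 hammer=2 mica=1
After 7 (craft hammer): compass=4 hammer=4 mica=1
After 8 (gather 5 mica): compass=4 hammer=4 mica=6
After 9 (gather 1 mica): compass=4 hammer=4 mica=7

Answer: no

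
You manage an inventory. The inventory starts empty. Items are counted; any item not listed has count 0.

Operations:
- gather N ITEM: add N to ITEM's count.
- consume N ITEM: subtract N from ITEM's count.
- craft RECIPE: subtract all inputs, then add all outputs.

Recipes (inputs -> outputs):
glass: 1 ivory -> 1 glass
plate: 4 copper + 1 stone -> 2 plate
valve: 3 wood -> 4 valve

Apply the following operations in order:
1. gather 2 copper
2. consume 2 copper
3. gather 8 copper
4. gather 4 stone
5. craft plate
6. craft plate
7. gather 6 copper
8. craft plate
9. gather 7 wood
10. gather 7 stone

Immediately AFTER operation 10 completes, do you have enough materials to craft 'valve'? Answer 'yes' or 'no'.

Answer: yes

Derivation:
After 1 (gather 2 copper): copper=2
After 2 (consume 2 copper): (empty)
After 3 (gather 8 copper): copper=8
After 4 (gather 4 stone): copper=8 stone=4
After 5 (craft plate): copper=4 plate=2 stone=3
After 6 (craft plate): plate=4 stone=2
After 7 (gather 6 copper): copper=6 plate=4 stone=2
After 8 (craft plate): copper=2 plate=6 stone=1
After 9 (gather 7 wood): copper=2 plate=6 stone=1 wood=7
After 10 (gather 7 stone): copper=2 plate=6 stone=8 wood=7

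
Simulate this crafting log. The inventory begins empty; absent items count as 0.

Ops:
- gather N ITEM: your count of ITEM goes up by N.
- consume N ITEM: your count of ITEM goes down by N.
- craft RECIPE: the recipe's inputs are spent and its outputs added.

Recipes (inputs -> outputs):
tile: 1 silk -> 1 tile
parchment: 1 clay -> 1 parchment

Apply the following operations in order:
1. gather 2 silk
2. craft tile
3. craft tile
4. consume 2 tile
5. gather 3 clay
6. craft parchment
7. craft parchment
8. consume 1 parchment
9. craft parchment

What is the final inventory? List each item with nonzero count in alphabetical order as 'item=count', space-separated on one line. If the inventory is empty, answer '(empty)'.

After 1 (gather 2 silk): silk=2
After 2 (craft tile): silk=1 tile=1
After 3 (craft tile): tile=2
After 4 (consume 2 tile): (empty)
After 5 (gather 3 clay): clay=3
After 6 (craft parchment): clay=2 parchment=1
After 7 (craft parchment): clay=1 parchment=2
After 8 (consume 1 parchment): clay=1 parchment=1
After 9 (craft parchment): parchment=2

Answer: parchment=2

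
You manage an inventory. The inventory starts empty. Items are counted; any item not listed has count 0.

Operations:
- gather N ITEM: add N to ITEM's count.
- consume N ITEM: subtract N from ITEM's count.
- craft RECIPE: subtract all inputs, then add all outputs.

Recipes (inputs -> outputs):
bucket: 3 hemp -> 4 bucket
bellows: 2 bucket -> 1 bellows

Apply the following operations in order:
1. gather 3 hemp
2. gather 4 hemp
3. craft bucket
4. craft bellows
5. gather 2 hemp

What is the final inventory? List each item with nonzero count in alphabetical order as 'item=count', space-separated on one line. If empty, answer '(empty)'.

After 1 (gather 3 hemp): hemp=3
After 2 (gather 4 hemp): hemp=7
After 3 (craft bucket): bucket=4 hemp=4
After 4 (craft bellows): bellows=1 bucket=2 hemp=4
After 5 (gather 2 hemp): bellows=1 bucket=2 hemp=6

Answer: bellows=1 bucket=2 hemp=6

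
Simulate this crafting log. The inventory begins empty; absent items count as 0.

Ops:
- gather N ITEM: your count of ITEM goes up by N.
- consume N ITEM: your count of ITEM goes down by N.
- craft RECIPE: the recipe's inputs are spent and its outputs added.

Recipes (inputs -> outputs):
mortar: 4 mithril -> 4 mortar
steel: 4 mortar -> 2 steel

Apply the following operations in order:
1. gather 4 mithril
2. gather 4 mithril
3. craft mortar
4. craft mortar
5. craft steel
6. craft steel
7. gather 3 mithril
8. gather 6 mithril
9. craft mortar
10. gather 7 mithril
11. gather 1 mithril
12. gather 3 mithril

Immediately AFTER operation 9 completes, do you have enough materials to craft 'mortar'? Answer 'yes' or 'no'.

Answer: yes

Derivation:
After 1 (gather 4 mithril): mithril=4
After 2 (gather 4 mithril): mithril=8
After 3 (craft mortar): mithril=4 mortar=4
After 4 (craft mortar): mortar=8
After 5 (craft steel): mortar=4 steel=2
After 6 (craft steel): steel=4
After 7 (gather 3 mithril): mithril=3 steel=4
After 8 (gather 6 mithril): mithril=9 steel=4
After 9 (craft mortar): mithril=5 mortar=4 steel=4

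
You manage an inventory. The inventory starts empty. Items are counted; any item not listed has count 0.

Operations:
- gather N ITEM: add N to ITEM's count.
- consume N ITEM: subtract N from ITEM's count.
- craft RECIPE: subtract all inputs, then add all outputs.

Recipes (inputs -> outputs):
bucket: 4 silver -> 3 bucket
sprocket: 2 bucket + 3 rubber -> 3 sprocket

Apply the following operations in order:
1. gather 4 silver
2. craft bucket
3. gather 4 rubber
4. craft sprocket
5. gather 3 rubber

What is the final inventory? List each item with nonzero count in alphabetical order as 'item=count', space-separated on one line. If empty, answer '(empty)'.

Answer: bucket=1 rubber=4 sprocket=3

Derivation:
After 1 (gather 4 silver): silver=4
After 2 (craft bucket): bucket=3
After 3 (gather 4 rubber): bucket=3 rubber=4
After 4 (craft sprocket): bucket=1 rubber=1 sprocket=3
After 5 (gather 3 rubber): bucket=1 rubber=4 sprocket=3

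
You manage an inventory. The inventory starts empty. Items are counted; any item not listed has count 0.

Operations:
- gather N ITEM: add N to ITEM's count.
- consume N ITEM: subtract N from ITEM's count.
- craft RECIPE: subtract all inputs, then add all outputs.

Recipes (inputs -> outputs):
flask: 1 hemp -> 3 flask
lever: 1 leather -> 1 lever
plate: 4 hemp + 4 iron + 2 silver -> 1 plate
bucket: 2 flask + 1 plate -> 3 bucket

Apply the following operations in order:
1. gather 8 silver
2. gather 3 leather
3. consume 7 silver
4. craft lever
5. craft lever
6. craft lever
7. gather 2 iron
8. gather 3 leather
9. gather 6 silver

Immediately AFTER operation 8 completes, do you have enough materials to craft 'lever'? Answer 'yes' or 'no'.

After 1 (gather 8 silver): silver=8
After 2 (gather 3 leather): leather=3 silver=8
After 3 (consume 7 silver): leather=3 silver=1
After 4 (craft lever): leather=2 lever=1 silver=1
After 5 (craft lever): leather=1 lever=2 silver=1
After 6 (craft lever): lever=3 silver=1
After 7 (gather 2 iron): iron=2 lever=3 silver=1
After 8 (gather 3 leather): iron=2 leather=3 lever=3 silver=1

Answer: yes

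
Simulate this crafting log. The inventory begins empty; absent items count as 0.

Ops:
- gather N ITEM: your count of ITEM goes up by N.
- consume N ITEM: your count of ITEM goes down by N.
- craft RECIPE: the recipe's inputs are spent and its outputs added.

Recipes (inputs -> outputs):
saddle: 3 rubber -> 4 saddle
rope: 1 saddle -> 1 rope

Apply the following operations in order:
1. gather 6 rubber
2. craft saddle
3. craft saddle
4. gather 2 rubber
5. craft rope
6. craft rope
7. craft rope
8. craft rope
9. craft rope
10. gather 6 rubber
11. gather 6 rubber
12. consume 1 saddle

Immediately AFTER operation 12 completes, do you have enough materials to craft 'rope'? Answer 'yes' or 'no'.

Answer: yes

Derivation:
After 1 (gather 6 rubber): rubber=6
After 2 (craft saddle): rubber=3 saddle=4
After 3 (craft saddle): saddle=8
After 4 (gather 2 rubber): rubber=2 saddle=8
After 5 (craft rope): rope=1 rubber=2 saddle=7
After 6 (craft rope): rope=2 rubber=2 saddle=6
After 7 (craft rope): rope=3 rubber=2 saddle=5
After 8 (craft rope): rope=4 rubber=2 saddle=4
After 9 (craft rope): rope=5 rubber=2 saddle=3
After 10 (gather 6 rubber): rope=5 rubber=8 saddle=3
After 11 (gather 6 rubber): rope=5 rubber=14 saddle=3
After 12 (consume 1 saddle): rope=5 rubber=14 saddle=2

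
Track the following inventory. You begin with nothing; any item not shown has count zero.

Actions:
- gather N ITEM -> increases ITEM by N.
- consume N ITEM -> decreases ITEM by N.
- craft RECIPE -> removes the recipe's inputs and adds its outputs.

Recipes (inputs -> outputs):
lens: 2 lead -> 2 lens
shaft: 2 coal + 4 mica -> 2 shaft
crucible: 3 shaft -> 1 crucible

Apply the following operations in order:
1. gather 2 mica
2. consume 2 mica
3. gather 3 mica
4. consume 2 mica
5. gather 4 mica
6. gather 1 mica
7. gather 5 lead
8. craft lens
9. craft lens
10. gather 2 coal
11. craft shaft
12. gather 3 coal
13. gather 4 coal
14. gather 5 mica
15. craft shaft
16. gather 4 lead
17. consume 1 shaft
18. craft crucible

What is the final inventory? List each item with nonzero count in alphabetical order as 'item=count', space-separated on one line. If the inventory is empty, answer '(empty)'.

After 1 (gather 2 mica): mica=2
After 2 (consume 2 mica): (empty)
After 3 (gather 3 mica): mica=3
After 4 (consume 2 mica): mica=1
After 5 (gather 4 mica): mica=5
After 6 (gather 1 mica): mica=6
After 7 (gather 5 lead): lead=5 mica=6
After 8 (craft lens): lead=3 lens=2 mica=6
After 9 (craft lens): lead=1 lens=4 mica=6
After 10 (gather 2 coal): coal=2 lead=1 lens=4 mica=6
After 11 (craft shaft): lead=1 lens=4 mica=2 shaft=2
After 12 (gather 3 coal): coal=3 lead=1 lens=4 mica=2 shaft=2
After 13 (gather 4 coal): coal=7 lead=1 lens=4 mica=2 shaft=2
After 14 (gather 5 mica): coal=7 lead=1 lens=4 mica=7 shaft=2
After 15 (craft shaft): coal=5 lead=1 lens=4 mica=3 shaft=4
After 16 (gather 4 lead): coal=5 lead=5 lens=4 mica=3 shaft=4
After 17 (consume 1 shaft): coal=5 lead=5 lens=4 mica=3 shaft=3
After 18 (craft crucible): coal=5 crucible=1 lead=5 lens=4 mica=3

Answer: coal=5 crucible=1 lead=5 lens=4 mica=3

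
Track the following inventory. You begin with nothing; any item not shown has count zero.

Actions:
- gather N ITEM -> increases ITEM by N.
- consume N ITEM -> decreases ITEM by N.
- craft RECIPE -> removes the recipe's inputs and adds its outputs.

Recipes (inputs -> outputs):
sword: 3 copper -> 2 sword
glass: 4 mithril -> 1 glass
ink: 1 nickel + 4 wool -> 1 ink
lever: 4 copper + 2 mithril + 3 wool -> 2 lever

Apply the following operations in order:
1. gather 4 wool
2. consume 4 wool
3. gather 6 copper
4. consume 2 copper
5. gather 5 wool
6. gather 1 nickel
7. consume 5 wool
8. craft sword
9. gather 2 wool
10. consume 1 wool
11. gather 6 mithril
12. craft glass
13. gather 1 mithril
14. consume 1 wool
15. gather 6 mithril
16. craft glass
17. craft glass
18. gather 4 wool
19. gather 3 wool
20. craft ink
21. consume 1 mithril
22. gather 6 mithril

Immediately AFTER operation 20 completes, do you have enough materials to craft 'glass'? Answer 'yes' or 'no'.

Answer: no

Derivation:
After 1 (gather 4 wool): wool=4
After 2 (consume 4 wool): (empty)
After 3 (gather 6 copper): copper=6
After 4 (consume 2 copper): copper=4
After 5 (gather 5 wool): copper=4 wool=5
After 6 (gather 1 nickel): copper=4 nickel=1 wool=5
After 7 (consume 5 wool): copper=4 nickel=1
After 8 (craft sword): copper=1 nickel=1 sword=2
After 9 (gather 2 wool): copper=1 nickel=1 sword=2 wool=2
After 10 (consume 1 wool): copper=1 nickel=1 sword=2 wool=1
After 11 (gather 6 mithril): copper=1 mithril=6 nickel=1 sword=2 wool=1
After 12 (craft glass): copper=1 glass=1 mithril=2 nickel=1 sword=2 wool=1
After 13 (gather 1 mithril): copper=1 glass=1 mithril=3 nickel=1 sword=2 wool=1
After 14 (consume 1 wool): copper=1 glass=1 mithril=3 nickel=1 sword=2
After 15 (gather 6 mithril): copper=1 glass=1 mithril=9 nickel=1 sword=2
After 16 (craft glass): copper=1 glass=2 mithril=5 nickel=1 sword=2
After 17 (craft glass): copper=1 glass=3 mithril=1 nickel=1 sword=2
After 18 (gather 4 wool): copper=1 glass=3 mithril=1 nickel=1 sword=2 wool=4
After 19 (gather 3 wool): copper=1 glass=3 mithril=1 nickel=1 sword=2 wool=7
After 20 (craft ink): copper=1 glass=3 ink=1 mithril=1 sword=2 wool=3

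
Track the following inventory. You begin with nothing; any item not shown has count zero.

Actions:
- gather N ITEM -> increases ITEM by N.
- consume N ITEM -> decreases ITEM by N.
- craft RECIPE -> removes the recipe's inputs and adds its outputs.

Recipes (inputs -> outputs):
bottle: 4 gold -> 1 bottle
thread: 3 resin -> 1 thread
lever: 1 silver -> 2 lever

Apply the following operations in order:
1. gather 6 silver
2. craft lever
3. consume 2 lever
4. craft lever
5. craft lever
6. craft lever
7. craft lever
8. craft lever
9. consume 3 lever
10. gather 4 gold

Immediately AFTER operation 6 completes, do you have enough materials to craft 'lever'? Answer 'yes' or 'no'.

After 1 (gather 6 silver): silver=6
After 2 (craft lever): lever=2 silver=5
After 3 (consume 2 lever): silver=5
After 4 (craft lever): lever=2 silver=4
After 5 (craft lever): lever=4 silver=3
After 6 (craft lever): lever=6 silver=2

Answer: yes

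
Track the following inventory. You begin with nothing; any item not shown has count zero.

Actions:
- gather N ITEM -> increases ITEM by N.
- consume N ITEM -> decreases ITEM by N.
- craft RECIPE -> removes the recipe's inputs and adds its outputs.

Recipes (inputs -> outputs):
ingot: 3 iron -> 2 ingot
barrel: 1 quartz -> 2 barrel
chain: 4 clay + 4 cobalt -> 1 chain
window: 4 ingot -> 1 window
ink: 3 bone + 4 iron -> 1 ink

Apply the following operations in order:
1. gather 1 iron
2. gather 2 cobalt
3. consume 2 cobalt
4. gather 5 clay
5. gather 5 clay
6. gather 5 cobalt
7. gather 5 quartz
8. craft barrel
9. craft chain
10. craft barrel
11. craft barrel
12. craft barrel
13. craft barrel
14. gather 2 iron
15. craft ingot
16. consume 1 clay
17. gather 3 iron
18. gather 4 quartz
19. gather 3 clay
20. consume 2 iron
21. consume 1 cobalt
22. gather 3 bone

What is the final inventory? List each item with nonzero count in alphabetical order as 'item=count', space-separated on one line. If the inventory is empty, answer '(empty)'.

Answer: barrel=10 bone=3 chain=1 clay=8 ingot=2 iron=1 quartz=4

Derivation:
After 1 (gather 1 iron): iron=1
After 2 (gather 2 cobalt): cobalt=2 iron=1
After 3 (consume 2 cobalt): iron=1
After 4 (gather 5 clay): clay=5 iron=1
After 5 (gather 5 clay): clay=10 iron=1
After 6 (gather 5 cobalt): clay=10 cobalt=5 iron=1
After 7 (gather 5 quartz): clay=10 cobalt=5 iron=1 quartz=5
After 8 (craft barrel): barrel=2 clay=10 cobalt=5 iron=1 quartz=4
After 9 (craft chain): barrel=2 chain=1 clay=6 cobalt=1 iron=1 quartz=4
After 10 (craft barrel): barrel=4 chain=1 clay=6 cobalt=1 iron=1 quartz=3
After 11 (craft barrel): barrel=6 chain=1 clay=6 cobalt=1 iron=1 quartz=2
After 12 (craft barrel): barrel=8 chain=1 clay=6 cobalt=1 iron=1 quartz=1
After 13 (craft barrel): barrel=10 chain=1 clay=6 cobalt=1 iron=1
After 14 (gather 2 iron): barrel=10 chain=1 clay=6 cobalt=1 iron=3
After 15 (craft ingot): barrel=10 chain=1 clay=6 cobalt=1 ingot=2
After 16 (consume 1 clay): barrel=10 chain=1 clay=5 cobalt=1 ingot=2
After 17 (gather 3 iron): barrel=10 chain=1 clay=5 cobalt=1 ingot=2 iron=3
After 18 (gather 4 quartz): barrel=10 chain=1 clay=5 cobalt=1 ingot=2 iron=3 quartz=4
After 19 (gather 3 clay): barrel=10 chain=1 clay=8 cobalt=1 ingot=2 iron=3 quartz=4
After 20 (consume 2 iron): barrel=10 chain=1 clay=8 cobalt=1 ingot=2 iron=1 quartz=4
After 21 (consume 1 cobalt): barrel=10 chain=1 clay=8 ingot=2 iron=1 quartz=4
After 22 (gather 3 bone): barrel=10 bone=3 chain=1 clay=8 ingot=2 iron=1 quartz=4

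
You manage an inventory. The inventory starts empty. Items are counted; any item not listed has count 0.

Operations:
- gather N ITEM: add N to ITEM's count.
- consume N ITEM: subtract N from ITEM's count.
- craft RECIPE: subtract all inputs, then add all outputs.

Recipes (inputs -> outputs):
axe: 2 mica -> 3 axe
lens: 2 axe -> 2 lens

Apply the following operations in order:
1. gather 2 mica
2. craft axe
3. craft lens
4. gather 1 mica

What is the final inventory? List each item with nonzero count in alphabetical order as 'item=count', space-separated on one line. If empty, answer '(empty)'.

After 1 (gather 2 mica): mica=2
After 2 (craft axe): axe=3
After 3 (craft lens): axe=1 lens=2
After 4 (gather 1 mica): axe=1 lens=2 mica=1

Answer: axe=1 lens=2 mica=1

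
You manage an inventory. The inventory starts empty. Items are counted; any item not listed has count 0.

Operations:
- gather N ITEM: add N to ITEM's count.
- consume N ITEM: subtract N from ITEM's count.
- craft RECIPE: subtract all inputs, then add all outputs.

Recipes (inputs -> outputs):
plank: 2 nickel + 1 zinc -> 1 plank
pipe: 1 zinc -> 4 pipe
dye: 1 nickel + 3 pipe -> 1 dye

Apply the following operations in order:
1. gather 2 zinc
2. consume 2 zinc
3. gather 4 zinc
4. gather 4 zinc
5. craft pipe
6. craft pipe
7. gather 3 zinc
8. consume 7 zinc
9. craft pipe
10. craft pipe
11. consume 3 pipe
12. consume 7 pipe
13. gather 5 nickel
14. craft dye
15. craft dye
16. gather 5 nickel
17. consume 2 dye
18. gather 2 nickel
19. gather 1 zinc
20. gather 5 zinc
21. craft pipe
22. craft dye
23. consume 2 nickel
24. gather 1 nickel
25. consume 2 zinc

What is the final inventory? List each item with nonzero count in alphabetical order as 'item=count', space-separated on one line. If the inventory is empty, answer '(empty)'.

Answer: dye=1 nickel=8 pipe=1 zinc=3

Derivation:
After 1 (gather 2 zinc): zinc=2
After 2 (consume 2 zinc): (empty)
After 3 (gather 4 zinc): zinc=4
After 4 (gather 4 zinc): zinc=8
After 5 (craft pipe): pipe=4 zinc=7
After 6 (craft pipe): pipe=8 zinc=6
After 7 (gather 3 zinc): pipe=8 zinc=9
After 8 (consume 7 zinc): pipe=8 zinc=2
After 9 (craft pipe): pipe=12 zinc=1
After 10 (craft pipe): pipe=16
After 11 (consume 3 pipe): pipe=13
After 12 (consume 7 pipe): pipe=6
After 13 (gather 5 nickel): nickel=5 pipe=6
After 14 (craft dye): dye=1 nickel=4 pipe=3
After 15 (craft dye): dye=2 nickel=3
After 16 (gather 5 nickel): dye=2 nickel=8
After 17 (consume 2 dye): nickel=8
After 18 (gather 2 nickel): nickel=10
After 19 (gather 1 zinc): nickel=10 zinc=1
After 20 (gather 5 zinc): nickel=10 zinc=6
After 21 (craft pipe): nickel=10 pipe=4 zinc=5
After 22 (craft dye): dye=1 nickel=9 pipe=1 zinc=5
After 23 (consume 2 nickel): dye=1 nickel=7 pipe=1 zinc=5
After 24 (gather 1 nickel): dye=1 nickel=8 pipe=1 zinc=5
After 25 (consume 2 zinc): dye=1 nickel=8 pipe=1 zinc=3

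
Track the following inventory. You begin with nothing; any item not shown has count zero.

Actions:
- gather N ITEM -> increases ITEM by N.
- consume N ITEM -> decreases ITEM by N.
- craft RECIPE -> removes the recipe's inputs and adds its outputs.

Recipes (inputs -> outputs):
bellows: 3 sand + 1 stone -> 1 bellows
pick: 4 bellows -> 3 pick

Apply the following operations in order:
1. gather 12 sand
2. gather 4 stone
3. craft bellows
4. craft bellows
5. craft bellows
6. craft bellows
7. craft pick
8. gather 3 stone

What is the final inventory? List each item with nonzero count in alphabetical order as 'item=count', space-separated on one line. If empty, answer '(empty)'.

Answer: pick=3 stone=3

Derivation:
After 1 (gather 12 sand): sand=12
After 2 (gather 4 stone): sand=12 stone=4
After 3 (craft bellows): bellows=1 sand=9 stone=3
After 4 (craft bellows): bellows=2 sand=6 stone=2
After 5 (craft bellows): bellows=3 sand=3 stone=1
After 6 (craft bellows): bellows=4
After 7 (craft pick): pick=3
After 8 (gather 3 stone): pick=3 stone=3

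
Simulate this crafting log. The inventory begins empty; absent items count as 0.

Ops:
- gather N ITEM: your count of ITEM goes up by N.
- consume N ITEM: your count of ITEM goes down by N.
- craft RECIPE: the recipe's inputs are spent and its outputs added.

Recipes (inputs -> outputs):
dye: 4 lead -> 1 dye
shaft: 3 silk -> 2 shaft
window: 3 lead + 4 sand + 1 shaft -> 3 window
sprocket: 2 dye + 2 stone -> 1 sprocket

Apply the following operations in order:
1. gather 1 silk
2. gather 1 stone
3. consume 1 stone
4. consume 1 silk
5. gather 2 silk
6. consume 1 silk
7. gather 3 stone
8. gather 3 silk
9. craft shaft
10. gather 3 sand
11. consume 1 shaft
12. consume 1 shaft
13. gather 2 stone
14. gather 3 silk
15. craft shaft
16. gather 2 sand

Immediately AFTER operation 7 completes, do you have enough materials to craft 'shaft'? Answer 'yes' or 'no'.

Answer: no

Derivation:
After 1 (gather 1 silk): silk=1
After 2 (gather 1 stone): silk=1 stone=1
After 3 (consume 1 stone): silk=1
After 4 (consume 1 silk): (empty)
After 5 (gather 2 silk): silk=2
After 6 (consume 1 silk): silk=1
After 7 (gather 3 stone): silk=1 stone=3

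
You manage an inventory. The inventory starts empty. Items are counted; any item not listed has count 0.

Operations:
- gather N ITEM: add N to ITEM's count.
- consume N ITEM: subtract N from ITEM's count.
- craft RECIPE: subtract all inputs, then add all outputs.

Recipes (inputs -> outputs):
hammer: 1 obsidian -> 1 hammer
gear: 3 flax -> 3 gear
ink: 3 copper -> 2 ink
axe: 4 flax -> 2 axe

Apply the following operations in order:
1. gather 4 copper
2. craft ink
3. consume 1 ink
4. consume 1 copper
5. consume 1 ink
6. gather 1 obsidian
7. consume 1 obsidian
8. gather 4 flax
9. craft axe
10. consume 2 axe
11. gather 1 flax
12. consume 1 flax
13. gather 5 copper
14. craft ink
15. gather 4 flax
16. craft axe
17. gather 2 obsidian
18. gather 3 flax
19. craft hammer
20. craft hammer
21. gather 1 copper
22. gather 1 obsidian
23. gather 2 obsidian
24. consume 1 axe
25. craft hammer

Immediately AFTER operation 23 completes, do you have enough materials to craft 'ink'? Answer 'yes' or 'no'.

Answer: yes

Derivation:
After 1 (gather 4 copper): copper=4
After 2 (craft ink): copper=1 ink=2
After 3 (consume 1 ink): copper=1 ink=1
After 4 (consume 1 copper): ink=1
After 5 (consume 1 ink): (empty)
After 6 (gather 1 obsidian): obsidian=1
After 7 (consume 1 obsidian): (empty)
After 8 (gather 4 flax): flax=4
After 9 (craft axe): axe=2
After 10 (consume 2 axe): (empty)
After 11 (gather 1 flax): flax=1
After 12 (consume 1 flax): (empty)
After 13 (gather 5 copper): copper=5
After 14 (craft ink): copper=2 ink=2
After 15 (gather 4 flax): copper=2 flax=4 ink=2
After 16 (craft axe): axe=2 copper=2 ink=2
After 17 (gather 2 obsidian): axe=2 copper=2 ink=2 obsidian=2
After 18 (gather 3 flax): axe=2 copper=2 flax=3 ink=2 obsidian=2
After 19 (craft hammer): axe=2 copper=2 flax=3 hammer=1 ink=2 obsidian=1
After 20 (craft hammer): axe=2 copper=2 flax=3 hammer=2 ink=2
After 21 (gather 1 copper): axe=2 copper=3 flax=3 hammer=2 ink=2
After 22 (gather 1 obsidian): axe=2 copper=3 flax=3 hammer=2 ink=2 obsidian=1
After 23 (gather 2 obsidian): axe=2 copper=3 flax=3 hammer=2 ink=2 obsidian=3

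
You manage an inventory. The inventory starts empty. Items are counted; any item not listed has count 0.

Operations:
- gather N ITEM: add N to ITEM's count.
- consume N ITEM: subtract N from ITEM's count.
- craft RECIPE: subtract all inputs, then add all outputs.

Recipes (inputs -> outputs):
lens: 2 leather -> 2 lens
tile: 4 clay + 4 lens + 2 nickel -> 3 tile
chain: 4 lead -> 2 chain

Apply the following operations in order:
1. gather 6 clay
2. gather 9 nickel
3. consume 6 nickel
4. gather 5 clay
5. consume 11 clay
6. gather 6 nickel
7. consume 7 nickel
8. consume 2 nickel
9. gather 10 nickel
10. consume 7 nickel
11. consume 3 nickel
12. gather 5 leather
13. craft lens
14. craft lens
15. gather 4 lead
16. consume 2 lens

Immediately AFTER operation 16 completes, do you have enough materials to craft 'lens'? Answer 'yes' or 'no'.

After 1 (gather 6 clay): clay=6
After 2 (gather 9 nickel): clay=6 nickel=9
After 3 (consume 6 nickel): clay=6 nickel=3
After 4 (gather 5 clay): clay=11 nickel=3
After 5 (consume 11 clay): nickel=3
After 6 (gather 6 nickel): nickel=9
After 7 (consume 7 nickel): nickel=2
After 8 (consume 2 nickel): (empty)
After 9 (gather 10 nickel): nickel=10
After 10 (consume 7 nickel): nickel=3
After 11 (consume 3 nickel): (empty)
After 12 (gather 5 leather): leather=5
After 13 (craft lens): leather=3 lens=2
After 14 (craft lens): leather=1 lens=4
After 15 (gather 4 lead): lead=4 leather=1 lens=4
After 16 (consume 2 lens): lead=4 leather=1 lens=2

Answer: no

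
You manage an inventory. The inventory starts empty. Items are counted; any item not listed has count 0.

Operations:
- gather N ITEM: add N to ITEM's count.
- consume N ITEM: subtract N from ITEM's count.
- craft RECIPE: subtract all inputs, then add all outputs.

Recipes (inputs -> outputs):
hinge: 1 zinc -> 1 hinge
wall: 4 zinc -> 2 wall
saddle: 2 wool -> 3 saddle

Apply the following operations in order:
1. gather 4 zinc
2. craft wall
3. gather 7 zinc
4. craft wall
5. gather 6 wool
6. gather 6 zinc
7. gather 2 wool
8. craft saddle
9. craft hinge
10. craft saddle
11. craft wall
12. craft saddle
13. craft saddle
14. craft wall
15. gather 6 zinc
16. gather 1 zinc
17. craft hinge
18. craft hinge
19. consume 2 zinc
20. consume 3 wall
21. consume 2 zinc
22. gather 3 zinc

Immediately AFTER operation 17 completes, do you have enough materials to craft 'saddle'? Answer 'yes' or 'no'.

After 1 (gather 4 zinc): zinc=4
After 2 (craft wall): wall=2
After 3 (gather 7 zinc): wall=2 zinc=7
After 4 (craft wall): wall=4 zinc=3
After 5 (gather 6 wool): wall=4 wool=6 zinc=3
After 6 (gather 6 zinc): wall=4 wool=6 zinc=9
After 7 (gather 2 wool): wall=4 wool=8 zinc=9
After 8 (craft saddle): saddle=3 wall=4 wool=6 zinc=9
After 9 (craft hinge): hinge=1 saddle=3 wall=4 wool=6 zinc=8
After 10 (craft saddle): hinge=1 saddle=6 wall=4 wool=4 zinc=8
After 11 (craft wall): hinge=1 saddle=6 wall=6 wool=4 zinc=4
After 12 (craft saddle): hinge=1 saddle=9 wall=6 wool=2 zinc=4
After 13 (craft saddle): hinge=1 saddle=12 wall=6 zinc=4
After 14 (craft wall): hinge=1 saddle=12 wall=8
After 15 (gather 6 zinc): hinge=1 saddle=12 wall=8 zinc=6
After 16 (gather 1 zinc): hinge=1 saddle=12 wall=8 zinc=7
After 17 (craft hinge): hinge=2 saddle=12 wall=8 zinc=6

Answer: no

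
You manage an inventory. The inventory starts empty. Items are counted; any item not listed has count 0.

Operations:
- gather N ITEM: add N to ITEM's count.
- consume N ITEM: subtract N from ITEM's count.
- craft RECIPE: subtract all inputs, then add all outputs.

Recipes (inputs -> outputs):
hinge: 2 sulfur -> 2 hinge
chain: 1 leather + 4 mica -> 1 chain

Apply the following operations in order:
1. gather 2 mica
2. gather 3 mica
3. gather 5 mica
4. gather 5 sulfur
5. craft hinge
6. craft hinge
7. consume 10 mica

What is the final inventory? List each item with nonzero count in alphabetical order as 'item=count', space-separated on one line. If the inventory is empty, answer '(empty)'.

After 1 (gather 2 mica): mica=2
After 2 (gather 3 mica): mica=5
After 3 (gather 5 mica): mica=10
After 4 (gather 5 sulfur): mica=10 sulfur=5
After 5 (craft hinge): hinge=2 mica=10 sulfur=3
After 6 (craft hinge): hinge=4 mica=10 sulfur=1
After 7 (consume 10 mica): hinge=4 sulfur=1

Answer: hinge=4 sulfur=1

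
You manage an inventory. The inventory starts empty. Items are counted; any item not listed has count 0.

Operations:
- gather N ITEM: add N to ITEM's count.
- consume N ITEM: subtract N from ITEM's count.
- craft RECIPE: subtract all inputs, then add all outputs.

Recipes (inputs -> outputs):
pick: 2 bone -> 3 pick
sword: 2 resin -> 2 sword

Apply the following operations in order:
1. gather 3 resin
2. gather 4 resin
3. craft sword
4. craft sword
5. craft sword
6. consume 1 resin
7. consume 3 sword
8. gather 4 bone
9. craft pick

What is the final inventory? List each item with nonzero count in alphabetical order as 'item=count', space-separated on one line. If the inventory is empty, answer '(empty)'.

After 1 (gather 3 resin): resin=3
After 2 (gather 4 resin): resin=7
After 3 (craft sword): resin=5 sword=2
After 4 (craft sword): resin=3 sword=4
After 5 (craft sword): resin=1 sword=6
After 6 (consume 1 resin): sword=6
After 7 (consume 3 sword): sword=3
After 8 (gather 4 bone): bone=4 sword=3
After 9 (craft pick): bone=2 pick=3 sword=3

Answer: bone=2 pick=3 sword=3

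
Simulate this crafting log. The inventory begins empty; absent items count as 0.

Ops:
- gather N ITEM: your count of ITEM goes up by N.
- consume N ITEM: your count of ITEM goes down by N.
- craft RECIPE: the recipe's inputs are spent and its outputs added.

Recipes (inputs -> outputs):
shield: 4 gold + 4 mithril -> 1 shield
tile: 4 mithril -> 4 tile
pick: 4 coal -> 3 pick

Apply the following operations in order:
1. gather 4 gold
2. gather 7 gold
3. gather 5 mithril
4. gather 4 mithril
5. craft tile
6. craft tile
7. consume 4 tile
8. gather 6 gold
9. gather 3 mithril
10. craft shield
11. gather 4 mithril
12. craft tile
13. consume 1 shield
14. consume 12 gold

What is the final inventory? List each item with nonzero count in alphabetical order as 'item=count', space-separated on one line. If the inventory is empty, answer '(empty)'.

After 1 (gather 4 gold): gold=4
After 2 (gather 7 gold): gold=11
After 3 (gather 5 mithril): gold=11 mithril=5
After 4 (gather 4 mithril): gold=11 mithril=9
After 5 (craft tile): gold=11 mithril=5 tile=4
After 6 (craft tile): gold=11 mithril=1 tile=8
After 7 (consume 4 tile): gold=11 mithril=1 tile=4
After 8 (gather 6 gold): gold=17 mithril=1 tile=4
After 9 (gather 3 mithril): gold=17 mithril=4 tile=4
After 10 (craft shield): gold=13 shield=1 tile=4
After 11 (gather 4 mithril): gold=13 mithril=4 shield=1 tile=4
After 12 (craft tile): gold=13 shield=1 tile=8
After 13 (consume 1 shield): gold=13 tile=8
After 14 (consume 12 gold): gold=1 tile=8

Answer: gold=1 tile=8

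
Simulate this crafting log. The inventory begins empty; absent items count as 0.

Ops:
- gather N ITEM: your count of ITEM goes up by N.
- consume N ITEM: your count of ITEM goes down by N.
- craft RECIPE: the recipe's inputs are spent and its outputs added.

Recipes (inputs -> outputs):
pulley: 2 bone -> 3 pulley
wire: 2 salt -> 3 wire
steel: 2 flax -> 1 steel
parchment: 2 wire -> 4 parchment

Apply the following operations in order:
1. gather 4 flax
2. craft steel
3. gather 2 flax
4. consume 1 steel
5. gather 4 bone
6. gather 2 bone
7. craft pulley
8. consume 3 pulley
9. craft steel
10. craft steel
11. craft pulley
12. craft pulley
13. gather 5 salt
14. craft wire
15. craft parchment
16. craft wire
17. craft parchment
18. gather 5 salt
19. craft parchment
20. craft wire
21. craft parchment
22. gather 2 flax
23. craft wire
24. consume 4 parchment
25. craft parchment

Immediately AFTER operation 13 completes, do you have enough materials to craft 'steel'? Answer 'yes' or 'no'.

After 1 (gather 4 flax): flax=4
After 2 (craft steel): flax=2 steel=1
After 3 (gather 2 flax): flax=4 steel=1
After 4 (consume 1 steel): flax=4
After 5 (gather 4 bone): bone=4 flax=4
After 6 (gather 2 bone): bone=6 flax=4
After 7 (craft pulley): bone=4 flax=4 pulley=3
After 8 (consume 3 pulley): bone=4 flax=4
After 9 (craft steel): bone=4 flax=2 steel=1
After 10 (craft steel): bone=4 steel=2
After 11 (craft pulley): bone=2 pulley=3 steel=2
After 12 (craft pulley): pulley=6 steel=2
After 13 (gather 5 salt): pulley=6 salt=5 steel=2

Answer: no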